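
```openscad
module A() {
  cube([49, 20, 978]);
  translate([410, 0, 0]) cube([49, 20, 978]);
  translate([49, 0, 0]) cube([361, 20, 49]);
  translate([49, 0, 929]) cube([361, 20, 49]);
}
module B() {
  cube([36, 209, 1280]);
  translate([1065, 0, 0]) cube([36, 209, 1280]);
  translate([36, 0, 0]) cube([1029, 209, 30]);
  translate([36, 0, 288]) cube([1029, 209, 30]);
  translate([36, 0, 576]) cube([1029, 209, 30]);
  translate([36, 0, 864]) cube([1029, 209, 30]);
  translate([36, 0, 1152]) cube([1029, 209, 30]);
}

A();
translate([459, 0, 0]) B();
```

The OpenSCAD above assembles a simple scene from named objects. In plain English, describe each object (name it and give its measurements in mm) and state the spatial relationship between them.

A is a rectangular picture frame lying in the x–z plane (depth along y). The opening is 361 mm wide (x) by 880 mm tall (z), surrounded by a border 49 mm wide on all four sides. The frame is 20 mm deep and is made of two full-height vertical stiles with two horizontal rails fitted between them.

B is a bookshelf 1101 mm wide overall, 209 mm deep and 1280 mm tall. The two sides are 36 mm thick vertical panels. 5 horizontal shelves of 30 mm thickness span between the inner faces of the sides; the lowest shelf sits on the floor and shelves are stacked with a clear vertical gap of 258 mm between each pair.

The bookshelf is against the picture frame's +x side, with their −y faces flush.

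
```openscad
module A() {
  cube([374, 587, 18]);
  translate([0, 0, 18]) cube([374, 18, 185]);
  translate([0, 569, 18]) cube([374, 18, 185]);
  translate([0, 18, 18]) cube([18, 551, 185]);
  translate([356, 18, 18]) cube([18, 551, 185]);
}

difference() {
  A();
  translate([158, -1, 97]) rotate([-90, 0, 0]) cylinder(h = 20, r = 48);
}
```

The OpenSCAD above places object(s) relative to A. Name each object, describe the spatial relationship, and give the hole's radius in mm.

The subtracted cylinder has r = 48 mm.

A is an open box. The open box has a circular hole through its front wall. The hole's radius is 48 mm.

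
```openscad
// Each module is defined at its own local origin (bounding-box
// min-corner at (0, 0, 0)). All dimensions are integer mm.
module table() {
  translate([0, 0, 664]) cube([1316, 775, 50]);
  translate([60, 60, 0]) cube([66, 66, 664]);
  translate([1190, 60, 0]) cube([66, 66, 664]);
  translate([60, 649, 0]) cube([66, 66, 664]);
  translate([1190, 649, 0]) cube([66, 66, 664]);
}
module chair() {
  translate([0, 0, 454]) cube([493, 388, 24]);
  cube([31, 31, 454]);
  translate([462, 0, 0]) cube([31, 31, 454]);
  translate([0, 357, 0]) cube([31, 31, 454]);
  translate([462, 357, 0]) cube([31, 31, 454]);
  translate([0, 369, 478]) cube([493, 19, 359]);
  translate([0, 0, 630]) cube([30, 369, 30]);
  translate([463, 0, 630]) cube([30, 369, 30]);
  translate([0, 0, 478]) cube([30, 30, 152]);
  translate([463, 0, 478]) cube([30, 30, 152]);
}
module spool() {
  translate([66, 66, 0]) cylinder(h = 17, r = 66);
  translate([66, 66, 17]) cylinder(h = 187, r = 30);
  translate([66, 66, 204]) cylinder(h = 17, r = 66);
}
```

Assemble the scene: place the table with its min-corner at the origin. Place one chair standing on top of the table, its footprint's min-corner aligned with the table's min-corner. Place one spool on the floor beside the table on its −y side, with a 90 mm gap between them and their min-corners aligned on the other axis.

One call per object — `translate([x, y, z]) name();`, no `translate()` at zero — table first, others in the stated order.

table();
translate([0, 0, 714]) chair();
translate([0, -222, 0]) spool();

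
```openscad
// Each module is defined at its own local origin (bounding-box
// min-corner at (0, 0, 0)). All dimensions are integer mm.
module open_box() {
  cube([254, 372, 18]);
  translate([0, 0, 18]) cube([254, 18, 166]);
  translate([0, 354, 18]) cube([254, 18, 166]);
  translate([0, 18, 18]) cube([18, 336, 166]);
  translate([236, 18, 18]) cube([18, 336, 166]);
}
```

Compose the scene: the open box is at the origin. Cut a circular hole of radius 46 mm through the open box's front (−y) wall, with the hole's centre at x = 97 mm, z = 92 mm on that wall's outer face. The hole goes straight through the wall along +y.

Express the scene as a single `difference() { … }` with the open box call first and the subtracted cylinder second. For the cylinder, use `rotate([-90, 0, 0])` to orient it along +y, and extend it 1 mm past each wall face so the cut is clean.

difference() {
  open_box();
  translate([97, -1, 92]) rotate([-90, 0, 0]) cylinder(h = 20, r = 46);
}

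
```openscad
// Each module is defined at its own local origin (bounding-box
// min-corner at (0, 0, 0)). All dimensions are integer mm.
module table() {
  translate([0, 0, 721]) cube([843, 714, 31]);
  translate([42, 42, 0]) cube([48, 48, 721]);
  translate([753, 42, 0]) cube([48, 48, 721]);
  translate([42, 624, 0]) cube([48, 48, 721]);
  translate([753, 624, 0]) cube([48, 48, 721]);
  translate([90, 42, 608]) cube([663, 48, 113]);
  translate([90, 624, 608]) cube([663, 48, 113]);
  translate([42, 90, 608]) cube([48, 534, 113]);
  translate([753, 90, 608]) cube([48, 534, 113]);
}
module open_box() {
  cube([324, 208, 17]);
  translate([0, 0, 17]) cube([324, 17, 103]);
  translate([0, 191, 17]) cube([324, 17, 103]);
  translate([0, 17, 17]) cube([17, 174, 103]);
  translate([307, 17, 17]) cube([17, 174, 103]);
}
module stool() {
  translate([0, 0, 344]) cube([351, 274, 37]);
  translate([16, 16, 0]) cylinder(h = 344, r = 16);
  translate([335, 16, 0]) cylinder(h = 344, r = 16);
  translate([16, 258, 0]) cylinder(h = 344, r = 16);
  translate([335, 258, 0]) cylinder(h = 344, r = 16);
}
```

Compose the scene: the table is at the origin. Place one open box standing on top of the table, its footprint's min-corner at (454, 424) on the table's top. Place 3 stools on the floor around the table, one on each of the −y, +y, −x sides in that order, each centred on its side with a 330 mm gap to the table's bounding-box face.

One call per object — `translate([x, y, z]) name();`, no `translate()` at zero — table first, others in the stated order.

table();
translate([454, 424, 752]) open_box();
translate([246, -604, 0]) stool();
translate([246, 1044, 0]) stool();
translate([-681, 220, 0]) stool();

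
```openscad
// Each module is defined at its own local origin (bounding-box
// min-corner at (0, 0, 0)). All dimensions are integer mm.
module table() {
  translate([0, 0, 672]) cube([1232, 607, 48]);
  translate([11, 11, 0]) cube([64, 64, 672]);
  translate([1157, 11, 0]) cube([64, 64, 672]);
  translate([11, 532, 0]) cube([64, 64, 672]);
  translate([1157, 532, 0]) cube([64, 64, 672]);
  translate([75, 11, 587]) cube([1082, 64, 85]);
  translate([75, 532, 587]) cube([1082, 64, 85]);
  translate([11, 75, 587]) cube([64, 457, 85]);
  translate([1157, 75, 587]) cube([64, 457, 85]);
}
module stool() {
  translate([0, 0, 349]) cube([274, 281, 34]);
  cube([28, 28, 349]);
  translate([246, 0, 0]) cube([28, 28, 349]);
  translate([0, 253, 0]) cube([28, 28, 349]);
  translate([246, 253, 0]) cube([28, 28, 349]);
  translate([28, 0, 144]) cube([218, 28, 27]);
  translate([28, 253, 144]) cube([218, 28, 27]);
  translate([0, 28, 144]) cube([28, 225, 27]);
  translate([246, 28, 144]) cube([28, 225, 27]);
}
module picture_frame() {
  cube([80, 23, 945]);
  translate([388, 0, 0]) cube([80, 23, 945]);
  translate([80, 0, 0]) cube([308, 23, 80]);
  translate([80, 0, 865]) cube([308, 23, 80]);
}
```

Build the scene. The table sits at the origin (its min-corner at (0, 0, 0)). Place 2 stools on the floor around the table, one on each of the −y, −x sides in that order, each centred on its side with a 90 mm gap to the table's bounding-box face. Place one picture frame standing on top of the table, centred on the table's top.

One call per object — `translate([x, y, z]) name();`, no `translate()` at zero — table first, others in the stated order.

table();
translate([479, -371, 0]) stool();
translate([-364, 163, 0]) stool();
translate([382, 292, 720]) picture_frame();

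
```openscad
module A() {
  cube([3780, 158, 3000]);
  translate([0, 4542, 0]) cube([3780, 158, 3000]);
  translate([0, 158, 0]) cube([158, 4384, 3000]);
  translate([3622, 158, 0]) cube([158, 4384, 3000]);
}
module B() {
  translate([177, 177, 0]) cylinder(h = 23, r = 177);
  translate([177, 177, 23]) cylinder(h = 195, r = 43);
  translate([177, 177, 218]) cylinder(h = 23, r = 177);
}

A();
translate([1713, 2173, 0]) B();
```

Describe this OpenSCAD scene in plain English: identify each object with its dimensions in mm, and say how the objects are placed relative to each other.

A is a box-shaped house frame (walls only): outside footprint 3780×4700 mm, wall height 3000 mm, wall thickness 158 mm. The two y-facing walls run the full x-width; the two x-facing walls fit between the inner faces of the y-facing walls.

B is a spool: two coaxial disc flanges of radius 177 mm and thickness 23 mm, joined by a core cylinder of radius 43 mm and height 195 mm. The lower flange rests on z = 0 and the three cylinders share a vertical axis.

The spool sits inside the house frame, centred.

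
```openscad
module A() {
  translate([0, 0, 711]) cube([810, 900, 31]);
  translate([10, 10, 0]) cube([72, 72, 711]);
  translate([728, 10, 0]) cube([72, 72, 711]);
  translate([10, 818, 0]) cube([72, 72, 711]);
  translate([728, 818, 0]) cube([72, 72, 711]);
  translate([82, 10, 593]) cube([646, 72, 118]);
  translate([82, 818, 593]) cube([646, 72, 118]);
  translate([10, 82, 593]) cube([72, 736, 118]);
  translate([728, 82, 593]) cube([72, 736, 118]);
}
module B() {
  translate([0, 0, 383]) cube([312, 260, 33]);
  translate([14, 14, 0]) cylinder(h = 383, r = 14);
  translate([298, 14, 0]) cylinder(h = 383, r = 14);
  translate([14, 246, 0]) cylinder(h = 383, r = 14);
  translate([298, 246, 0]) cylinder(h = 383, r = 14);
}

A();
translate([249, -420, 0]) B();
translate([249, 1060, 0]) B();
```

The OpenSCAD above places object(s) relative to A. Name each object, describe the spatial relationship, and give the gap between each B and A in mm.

A is a table. B is a stool. Two stools sit around the table at the −y, +y sides. The gap between each stool and the table is 160 mm.

Each stool's nearest face is 160 mm from the table's bounding box.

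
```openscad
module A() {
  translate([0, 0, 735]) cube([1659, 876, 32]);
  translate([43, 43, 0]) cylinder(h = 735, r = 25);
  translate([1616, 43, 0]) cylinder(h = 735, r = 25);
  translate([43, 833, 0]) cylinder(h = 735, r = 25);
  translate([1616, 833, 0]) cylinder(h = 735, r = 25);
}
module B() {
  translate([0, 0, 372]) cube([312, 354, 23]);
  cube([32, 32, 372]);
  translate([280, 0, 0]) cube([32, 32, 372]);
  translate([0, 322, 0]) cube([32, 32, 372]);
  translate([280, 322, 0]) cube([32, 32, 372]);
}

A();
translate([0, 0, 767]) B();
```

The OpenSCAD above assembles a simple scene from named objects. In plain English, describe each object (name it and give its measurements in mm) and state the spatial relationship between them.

A is a table with a 1659×876 mm rectangular top, 32 mm thick, top surface at z = 767 mm, supported by four round legs of 50 mm diameter, each leg's bounding box inset 18 mm from the nearest pair of top edges, running from the floor.

B is a four-legged stool. The seat is a 312×354×23 mm slab whose top surface is at z = 395 mm; four square legs, each 32×32 mm in cross-section, run from the floor (z = 0) to the underside of the seat, each flush with a corner of the seat.

The stool is on top of the table.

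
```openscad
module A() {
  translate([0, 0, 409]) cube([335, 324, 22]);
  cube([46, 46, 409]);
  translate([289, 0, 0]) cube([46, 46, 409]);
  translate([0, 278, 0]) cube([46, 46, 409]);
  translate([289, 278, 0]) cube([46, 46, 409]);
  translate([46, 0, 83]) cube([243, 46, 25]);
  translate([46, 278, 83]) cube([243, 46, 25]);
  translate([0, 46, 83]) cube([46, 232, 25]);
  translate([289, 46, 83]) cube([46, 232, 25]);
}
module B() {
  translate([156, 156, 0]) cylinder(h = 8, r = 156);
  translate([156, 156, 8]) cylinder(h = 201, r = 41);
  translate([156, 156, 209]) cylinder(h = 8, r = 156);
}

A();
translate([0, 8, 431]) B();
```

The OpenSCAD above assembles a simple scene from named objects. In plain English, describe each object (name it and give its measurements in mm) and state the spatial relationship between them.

A is a simple wooden stool: a rectangular seat 335 mm (x) by 324 mm (y), 22 mm thick, top face at z = 431 mm, on four square legs, each 46×46 mm in cross-section. The legs rest on z = 0, each flush with a corner of the seat. Four stretchers, 46 mm wide and 25 mm tall, connect adjacent legs with their undersides at z = 83 mm, each running between the inner faces of the legs it joins and aligned with the legs' outer faces on the other axis.

B is a spool: two coaxial disc flanges of radius 156 mm and thickness 8 mm, joined by a core cylinder of radius 41 mm and height 201 mm. The lower flange rests on z = 0 and the three cylinders share a vertical axis.

The spool is on top of the stool.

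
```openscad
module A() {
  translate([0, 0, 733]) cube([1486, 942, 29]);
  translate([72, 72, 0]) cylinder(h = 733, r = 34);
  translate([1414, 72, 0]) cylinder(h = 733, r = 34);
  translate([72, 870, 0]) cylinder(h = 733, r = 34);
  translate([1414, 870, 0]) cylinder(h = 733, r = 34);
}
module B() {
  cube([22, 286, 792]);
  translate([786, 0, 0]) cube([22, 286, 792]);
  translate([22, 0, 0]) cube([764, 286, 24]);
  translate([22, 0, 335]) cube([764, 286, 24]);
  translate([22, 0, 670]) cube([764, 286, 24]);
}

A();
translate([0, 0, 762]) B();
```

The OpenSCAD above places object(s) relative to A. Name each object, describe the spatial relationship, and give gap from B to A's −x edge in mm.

The bookshelf's min-x is at 0; the table's min-x is 0; gap = 0 mm.

A is a table. B is a bookshelf. The bookshelf is on top of the table. The gap from the bookshelf to the table's −x edge is 0 mm.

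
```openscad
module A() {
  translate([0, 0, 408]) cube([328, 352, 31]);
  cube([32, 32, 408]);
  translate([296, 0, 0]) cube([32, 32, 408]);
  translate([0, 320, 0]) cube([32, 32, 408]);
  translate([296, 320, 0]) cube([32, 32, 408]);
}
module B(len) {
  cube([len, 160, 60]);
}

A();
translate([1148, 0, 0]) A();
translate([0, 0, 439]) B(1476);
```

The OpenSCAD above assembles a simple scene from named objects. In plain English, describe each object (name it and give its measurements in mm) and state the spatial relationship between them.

A is a four-legged stool. The seat is a 328×352×31 mm slab whose top surface is at z = 439 mm; four square legs, each 32×32 mm in cross-section, run from the floor (z = 0) to the underside of the seat, each flush with a corner of the seat.

B is a rectangular beam 1476 mm long (x), 160 mm deep (y), 60 mm thick (z).

The beam spans the tops of two stools placed 820 mm apart, resting at z = 439 mm.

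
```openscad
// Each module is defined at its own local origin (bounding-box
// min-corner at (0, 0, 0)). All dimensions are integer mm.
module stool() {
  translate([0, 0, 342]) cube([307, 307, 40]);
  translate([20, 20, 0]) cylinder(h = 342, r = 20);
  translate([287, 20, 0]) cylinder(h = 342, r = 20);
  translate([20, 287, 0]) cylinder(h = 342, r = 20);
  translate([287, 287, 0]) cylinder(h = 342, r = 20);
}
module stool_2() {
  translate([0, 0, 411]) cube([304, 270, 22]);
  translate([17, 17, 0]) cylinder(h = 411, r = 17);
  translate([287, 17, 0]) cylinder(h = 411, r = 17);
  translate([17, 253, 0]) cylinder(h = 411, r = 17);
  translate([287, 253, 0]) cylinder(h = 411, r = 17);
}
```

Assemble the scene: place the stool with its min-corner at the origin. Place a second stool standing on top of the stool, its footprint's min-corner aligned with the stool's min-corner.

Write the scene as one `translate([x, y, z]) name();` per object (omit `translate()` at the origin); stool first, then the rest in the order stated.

stool();
translate([0, 0, 382]) stool_2();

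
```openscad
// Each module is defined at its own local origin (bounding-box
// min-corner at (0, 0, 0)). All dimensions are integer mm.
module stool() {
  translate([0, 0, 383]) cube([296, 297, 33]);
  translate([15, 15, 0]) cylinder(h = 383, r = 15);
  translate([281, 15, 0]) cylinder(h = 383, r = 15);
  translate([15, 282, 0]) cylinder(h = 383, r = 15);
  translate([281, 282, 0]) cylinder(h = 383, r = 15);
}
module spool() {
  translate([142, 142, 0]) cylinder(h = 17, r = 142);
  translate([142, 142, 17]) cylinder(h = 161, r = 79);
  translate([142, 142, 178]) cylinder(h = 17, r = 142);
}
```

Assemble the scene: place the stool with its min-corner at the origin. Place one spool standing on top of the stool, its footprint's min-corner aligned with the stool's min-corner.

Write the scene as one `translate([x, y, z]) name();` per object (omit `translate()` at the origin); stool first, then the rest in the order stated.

stool();
translate([0, 0, 416]) spool();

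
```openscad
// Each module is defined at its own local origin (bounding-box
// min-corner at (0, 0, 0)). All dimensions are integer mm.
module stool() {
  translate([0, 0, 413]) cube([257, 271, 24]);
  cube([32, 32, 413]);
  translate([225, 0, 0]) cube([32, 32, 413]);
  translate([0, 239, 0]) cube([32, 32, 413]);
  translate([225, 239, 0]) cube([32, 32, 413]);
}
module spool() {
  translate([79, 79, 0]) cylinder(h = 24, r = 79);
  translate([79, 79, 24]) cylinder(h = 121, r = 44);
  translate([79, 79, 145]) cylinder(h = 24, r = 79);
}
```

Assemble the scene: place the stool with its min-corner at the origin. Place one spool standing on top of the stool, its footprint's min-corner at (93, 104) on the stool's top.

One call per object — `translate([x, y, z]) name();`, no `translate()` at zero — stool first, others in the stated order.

stool();
translate([93, 104, 437]) spool();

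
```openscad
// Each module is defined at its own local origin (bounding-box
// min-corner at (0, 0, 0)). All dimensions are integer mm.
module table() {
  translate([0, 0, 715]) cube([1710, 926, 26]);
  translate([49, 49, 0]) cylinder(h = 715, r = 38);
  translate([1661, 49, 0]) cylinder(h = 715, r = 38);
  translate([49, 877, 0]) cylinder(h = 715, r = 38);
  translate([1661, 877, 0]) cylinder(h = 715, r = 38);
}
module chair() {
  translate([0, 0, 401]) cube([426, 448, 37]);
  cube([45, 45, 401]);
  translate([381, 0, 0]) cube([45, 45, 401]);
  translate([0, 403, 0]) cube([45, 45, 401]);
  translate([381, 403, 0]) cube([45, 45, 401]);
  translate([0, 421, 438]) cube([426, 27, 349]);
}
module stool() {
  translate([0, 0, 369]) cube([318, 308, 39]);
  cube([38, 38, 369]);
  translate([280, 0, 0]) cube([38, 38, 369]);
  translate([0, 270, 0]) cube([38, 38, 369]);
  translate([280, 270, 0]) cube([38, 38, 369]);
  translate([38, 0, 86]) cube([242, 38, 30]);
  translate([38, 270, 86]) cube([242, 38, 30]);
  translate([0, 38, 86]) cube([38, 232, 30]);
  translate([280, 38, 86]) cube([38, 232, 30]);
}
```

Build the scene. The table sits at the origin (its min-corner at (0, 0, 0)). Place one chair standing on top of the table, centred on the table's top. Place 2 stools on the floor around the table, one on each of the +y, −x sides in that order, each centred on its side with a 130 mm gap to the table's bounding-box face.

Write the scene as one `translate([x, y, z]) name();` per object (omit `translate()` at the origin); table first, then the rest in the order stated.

table();
translate([642, 239, 741]) chair();
translate([696, 1056, 0]) stool();
translate([-448, 309, 0]) stool();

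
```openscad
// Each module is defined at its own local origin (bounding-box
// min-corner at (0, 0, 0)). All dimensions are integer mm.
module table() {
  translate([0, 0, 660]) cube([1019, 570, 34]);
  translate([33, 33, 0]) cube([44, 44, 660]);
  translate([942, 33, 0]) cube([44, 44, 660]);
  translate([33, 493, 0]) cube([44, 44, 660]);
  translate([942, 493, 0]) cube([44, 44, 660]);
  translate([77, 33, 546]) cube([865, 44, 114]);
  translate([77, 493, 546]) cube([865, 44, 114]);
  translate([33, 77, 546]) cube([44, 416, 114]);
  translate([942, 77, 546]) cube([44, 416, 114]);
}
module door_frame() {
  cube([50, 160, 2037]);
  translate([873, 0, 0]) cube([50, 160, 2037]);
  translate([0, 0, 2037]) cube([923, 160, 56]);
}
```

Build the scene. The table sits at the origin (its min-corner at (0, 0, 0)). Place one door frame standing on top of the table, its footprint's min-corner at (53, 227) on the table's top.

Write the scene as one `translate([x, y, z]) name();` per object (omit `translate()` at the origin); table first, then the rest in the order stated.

table();
translate([53, 227, 694]) door_frame();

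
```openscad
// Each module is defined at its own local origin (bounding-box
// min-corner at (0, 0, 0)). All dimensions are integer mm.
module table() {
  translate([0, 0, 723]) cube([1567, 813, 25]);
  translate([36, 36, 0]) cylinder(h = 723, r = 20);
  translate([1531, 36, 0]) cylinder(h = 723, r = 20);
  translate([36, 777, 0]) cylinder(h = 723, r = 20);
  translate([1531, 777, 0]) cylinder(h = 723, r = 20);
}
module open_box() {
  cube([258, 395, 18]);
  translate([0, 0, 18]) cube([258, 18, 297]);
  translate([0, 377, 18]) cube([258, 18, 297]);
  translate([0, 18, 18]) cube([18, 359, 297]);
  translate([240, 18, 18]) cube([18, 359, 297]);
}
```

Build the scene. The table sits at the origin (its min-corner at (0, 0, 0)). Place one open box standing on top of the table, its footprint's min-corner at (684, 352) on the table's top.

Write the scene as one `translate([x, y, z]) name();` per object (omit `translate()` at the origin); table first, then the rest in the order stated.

table();
translate([684, 352, 748]) open_box();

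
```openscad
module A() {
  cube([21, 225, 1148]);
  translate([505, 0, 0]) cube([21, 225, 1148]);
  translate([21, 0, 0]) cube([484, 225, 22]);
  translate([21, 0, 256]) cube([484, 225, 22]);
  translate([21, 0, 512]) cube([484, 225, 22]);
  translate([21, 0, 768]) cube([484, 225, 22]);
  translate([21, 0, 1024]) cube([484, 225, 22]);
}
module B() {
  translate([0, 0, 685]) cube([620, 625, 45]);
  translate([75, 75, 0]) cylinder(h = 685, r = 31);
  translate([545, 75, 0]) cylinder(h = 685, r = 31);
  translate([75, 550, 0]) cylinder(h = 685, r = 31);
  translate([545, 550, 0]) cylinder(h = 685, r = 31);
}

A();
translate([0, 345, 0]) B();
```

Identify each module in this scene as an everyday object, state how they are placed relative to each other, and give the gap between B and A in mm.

The table's nearest face is 120 mm from the bookshelf's +y face.

A is a bookshelf. B is a table. The table is on the floor beside the bookshelf on its +y side. The gap between the table and the bookshelf is 120 mm.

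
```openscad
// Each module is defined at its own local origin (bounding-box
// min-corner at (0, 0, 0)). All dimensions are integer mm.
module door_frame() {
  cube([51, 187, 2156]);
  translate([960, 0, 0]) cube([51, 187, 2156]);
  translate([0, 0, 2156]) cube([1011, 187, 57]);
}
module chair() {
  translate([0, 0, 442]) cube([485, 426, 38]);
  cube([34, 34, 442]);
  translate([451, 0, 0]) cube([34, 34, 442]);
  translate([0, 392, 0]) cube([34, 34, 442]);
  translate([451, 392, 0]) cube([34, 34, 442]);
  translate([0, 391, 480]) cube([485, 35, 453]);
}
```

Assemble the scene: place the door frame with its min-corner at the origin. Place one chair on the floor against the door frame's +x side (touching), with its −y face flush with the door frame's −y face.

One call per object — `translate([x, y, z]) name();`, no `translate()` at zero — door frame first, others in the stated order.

door_frame();
translate([1011, 0, 0]) chair();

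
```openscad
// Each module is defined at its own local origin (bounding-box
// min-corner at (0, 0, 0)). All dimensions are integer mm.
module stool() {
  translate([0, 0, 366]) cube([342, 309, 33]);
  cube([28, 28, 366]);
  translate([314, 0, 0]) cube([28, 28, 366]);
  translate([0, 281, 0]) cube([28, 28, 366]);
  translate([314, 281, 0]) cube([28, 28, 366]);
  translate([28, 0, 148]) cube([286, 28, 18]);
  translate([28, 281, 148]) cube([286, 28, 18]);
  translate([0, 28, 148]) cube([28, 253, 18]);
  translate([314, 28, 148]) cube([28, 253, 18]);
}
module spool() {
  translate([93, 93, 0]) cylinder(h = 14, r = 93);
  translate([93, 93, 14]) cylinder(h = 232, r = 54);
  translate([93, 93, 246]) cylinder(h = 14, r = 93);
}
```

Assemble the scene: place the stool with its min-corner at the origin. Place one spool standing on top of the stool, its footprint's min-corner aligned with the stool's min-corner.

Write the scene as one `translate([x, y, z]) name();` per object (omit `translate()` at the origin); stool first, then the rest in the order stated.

stool();
translate([0, 0, 399]) spool();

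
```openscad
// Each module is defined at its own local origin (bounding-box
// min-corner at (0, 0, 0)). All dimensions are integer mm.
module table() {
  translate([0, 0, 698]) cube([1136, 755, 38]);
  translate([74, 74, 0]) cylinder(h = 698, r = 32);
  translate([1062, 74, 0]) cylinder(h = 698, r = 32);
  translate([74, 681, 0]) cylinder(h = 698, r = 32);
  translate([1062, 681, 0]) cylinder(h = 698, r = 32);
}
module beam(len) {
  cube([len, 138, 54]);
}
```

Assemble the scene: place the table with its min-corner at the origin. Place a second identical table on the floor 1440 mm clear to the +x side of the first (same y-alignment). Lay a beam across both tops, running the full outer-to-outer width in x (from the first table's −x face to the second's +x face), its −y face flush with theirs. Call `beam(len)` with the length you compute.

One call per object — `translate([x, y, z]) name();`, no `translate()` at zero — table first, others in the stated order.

table();
translate([2576, 0, 0]) table();
translate([0, 0, 736]) beam(3712);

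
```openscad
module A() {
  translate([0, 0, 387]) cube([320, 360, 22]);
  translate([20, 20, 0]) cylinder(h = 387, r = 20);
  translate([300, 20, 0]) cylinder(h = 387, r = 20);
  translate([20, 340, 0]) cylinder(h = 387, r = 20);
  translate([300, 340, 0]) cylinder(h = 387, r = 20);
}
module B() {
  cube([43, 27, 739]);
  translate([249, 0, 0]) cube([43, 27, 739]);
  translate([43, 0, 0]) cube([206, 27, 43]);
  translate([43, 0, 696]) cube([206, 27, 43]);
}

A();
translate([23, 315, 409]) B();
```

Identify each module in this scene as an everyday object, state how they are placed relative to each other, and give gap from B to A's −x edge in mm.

The picture frame's min-x is at 23; the stool's min-x is 0; gap = 23 mm.

A is a stool. B is a picture frame. The picture frame is on top of the stool. The gap from the picture frame to the stool's −x edge is 23 mm.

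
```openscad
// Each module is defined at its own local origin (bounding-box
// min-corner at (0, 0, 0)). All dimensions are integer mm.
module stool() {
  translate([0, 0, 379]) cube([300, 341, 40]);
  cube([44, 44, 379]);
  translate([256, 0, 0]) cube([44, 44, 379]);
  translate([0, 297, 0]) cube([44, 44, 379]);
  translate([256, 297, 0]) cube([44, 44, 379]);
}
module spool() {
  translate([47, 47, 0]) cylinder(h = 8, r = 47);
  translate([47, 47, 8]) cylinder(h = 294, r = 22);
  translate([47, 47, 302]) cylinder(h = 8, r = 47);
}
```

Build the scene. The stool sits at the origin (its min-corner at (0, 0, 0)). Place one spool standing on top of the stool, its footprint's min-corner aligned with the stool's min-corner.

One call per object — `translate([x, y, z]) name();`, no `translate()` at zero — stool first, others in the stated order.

stool();
translate([0, 0, 419]) spool();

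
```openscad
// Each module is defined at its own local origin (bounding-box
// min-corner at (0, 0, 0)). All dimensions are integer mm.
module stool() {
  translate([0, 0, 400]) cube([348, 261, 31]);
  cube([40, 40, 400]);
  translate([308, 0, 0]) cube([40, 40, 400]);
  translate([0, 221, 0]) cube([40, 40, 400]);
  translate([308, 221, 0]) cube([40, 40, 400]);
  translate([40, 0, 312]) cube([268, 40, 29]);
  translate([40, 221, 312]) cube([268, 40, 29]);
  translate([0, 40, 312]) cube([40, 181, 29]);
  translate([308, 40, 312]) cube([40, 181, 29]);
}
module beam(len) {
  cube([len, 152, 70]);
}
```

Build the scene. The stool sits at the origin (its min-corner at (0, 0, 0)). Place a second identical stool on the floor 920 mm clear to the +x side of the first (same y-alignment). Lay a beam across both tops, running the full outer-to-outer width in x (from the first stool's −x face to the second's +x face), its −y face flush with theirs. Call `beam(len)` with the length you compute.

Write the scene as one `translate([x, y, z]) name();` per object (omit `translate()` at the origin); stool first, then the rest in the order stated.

stool();
translate([1268, 0, 0]) stool();
translate([0, 0, 431]) beam(1616);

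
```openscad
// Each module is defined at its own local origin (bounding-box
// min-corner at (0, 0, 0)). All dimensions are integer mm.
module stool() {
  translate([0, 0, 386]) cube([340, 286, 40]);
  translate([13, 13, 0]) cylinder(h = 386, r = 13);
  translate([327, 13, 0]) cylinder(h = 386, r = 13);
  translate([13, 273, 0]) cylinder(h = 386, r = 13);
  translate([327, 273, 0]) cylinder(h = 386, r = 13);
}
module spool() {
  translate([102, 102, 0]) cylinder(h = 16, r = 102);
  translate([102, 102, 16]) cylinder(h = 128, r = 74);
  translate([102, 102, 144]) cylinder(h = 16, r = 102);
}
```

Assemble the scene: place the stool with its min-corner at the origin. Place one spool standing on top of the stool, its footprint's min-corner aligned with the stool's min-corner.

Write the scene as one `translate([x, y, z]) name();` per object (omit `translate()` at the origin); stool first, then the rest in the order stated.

stool();
translate([0, 0, 426]) spool();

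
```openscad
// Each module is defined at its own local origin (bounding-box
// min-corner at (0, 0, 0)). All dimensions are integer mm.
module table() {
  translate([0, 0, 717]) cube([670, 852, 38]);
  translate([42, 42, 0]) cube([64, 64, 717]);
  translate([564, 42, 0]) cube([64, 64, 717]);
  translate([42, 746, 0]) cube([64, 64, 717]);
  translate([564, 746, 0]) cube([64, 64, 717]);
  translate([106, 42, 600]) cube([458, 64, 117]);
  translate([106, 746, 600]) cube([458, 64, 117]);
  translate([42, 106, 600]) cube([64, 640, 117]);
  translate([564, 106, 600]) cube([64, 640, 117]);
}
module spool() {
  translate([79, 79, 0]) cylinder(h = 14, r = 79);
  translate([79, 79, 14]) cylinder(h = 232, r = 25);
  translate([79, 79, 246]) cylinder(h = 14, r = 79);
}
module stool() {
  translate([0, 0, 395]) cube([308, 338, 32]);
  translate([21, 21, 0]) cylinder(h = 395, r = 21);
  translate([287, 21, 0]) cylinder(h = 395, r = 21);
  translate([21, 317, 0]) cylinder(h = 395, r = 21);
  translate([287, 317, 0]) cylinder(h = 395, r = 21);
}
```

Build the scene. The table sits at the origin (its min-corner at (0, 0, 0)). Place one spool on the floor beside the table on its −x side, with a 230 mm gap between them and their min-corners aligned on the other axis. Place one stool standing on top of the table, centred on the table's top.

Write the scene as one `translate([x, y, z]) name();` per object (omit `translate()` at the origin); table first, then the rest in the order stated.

table();
translate([-388, 0, 0]) spool();
translate([181, 257, 755]) stool();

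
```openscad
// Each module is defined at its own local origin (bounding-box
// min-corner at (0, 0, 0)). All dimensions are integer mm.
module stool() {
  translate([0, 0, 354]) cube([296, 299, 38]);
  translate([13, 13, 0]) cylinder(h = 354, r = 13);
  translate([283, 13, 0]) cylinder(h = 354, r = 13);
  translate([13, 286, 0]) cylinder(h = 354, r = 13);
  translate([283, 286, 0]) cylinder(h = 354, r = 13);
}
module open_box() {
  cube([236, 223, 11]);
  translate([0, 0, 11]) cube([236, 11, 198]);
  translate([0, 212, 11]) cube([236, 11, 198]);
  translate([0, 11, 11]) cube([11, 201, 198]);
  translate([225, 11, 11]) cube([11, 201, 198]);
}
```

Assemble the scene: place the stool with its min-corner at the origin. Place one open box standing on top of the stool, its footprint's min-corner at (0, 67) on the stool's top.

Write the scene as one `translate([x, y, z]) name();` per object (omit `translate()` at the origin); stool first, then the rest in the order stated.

stool();
translate([0, 67, 392]) open_box();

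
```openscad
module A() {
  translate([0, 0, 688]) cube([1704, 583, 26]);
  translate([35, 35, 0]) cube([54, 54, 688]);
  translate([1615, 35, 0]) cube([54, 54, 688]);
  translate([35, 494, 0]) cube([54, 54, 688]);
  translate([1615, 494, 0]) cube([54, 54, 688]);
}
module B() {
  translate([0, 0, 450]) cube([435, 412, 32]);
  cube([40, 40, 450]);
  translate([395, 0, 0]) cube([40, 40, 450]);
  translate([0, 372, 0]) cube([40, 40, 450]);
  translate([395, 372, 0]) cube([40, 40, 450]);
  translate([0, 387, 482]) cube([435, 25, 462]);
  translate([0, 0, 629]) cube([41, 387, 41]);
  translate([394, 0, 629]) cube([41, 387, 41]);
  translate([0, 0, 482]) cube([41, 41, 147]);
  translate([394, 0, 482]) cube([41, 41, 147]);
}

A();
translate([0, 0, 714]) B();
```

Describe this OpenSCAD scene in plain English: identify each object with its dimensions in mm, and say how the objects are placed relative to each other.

A is a table: top 1704 mm (x) × 583 mm (y), 26 mm thick, upper face at z = 714 mm, on four 54×54 mm square legs, each inset 35 mm from the nearest pair of top edges, running from z = 0 to the bottom of the top.

B is a chair. The seat is a 435×412×32 mm slab with its top at z = 482 mm, on four 40×40 mm corner legs (flush with the seat edges, standing on z = 0). A flat backrest 25 mm thick, 462 mm tall, spans the full seat width and rises from the seat top along its +y edge, rear face flush with the rear of the seat. Two armrests of 41×41 mm section run along each side from the seat's front edge to the front of the backrest, top faces 188 mm above the seat top and outer faces flush with the seat's x-edges; a 41×41 mm post under the front of each armrest stands on the seat at the front corner.

The chair is on top of the table.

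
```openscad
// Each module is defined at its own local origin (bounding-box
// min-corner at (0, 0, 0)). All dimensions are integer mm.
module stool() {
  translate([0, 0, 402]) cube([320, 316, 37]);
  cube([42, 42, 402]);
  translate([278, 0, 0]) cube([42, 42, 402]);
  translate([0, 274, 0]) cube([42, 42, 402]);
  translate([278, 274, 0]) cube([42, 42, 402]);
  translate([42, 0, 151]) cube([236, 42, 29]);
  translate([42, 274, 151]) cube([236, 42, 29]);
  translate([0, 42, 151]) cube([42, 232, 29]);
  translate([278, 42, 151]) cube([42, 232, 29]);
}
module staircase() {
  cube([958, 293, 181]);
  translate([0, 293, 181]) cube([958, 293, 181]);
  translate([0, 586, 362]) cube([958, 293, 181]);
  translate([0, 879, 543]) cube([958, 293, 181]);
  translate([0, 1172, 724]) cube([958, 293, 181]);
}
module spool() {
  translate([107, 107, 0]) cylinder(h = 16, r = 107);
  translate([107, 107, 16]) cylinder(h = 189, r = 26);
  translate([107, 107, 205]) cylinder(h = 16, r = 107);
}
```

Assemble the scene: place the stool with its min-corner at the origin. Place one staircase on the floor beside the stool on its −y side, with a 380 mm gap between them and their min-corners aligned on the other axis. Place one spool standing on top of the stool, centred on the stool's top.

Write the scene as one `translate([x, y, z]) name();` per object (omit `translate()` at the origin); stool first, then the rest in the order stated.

stool();
translate([0, -1845, 0]) staircase();
translate([53, 51, 439]) spool();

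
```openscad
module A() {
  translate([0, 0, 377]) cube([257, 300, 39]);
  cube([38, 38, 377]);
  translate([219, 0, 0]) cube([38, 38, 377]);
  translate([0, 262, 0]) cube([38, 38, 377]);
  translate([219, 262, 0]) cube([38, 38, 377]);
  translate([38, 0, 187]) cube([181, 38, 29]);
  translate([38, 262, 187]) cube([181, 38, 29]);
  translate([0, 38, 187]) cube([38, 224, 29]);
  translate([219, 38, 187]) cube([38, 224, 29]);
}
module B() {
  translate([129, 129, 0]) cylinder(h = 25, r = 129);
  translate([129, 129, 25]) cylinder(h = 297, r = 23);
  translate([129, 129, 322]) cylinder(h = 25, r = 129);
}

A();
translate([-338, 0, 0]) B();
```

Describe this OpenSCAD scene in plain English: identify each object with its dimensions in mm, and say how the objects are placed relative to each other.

A is a four-legged stool. The seat is 257×300 mm, 39 mm thick, top at z = 416 mm. It stands on four square legs, each 38×38 mm in cross-section, from z = 0 to the seat underside, each flush with a corner of the seat. Four stretchers, 38 mm wide and 29 mm tall, connect adjacent legs with their undersides at z = 187 mm, each running between the inner faces of the legs it joins and aligned with the legs' outer faces on the other axis.

B is a spool: two coaxial disc flanges of radius 129 mm and thickness 25 mm, joined by a core cylinder of radius 23 mm and height 297 mm. The lower flange rests on z = 0 and the three cylinders share a vertical axis.

The spool is on the floor beside the stool on its −x side.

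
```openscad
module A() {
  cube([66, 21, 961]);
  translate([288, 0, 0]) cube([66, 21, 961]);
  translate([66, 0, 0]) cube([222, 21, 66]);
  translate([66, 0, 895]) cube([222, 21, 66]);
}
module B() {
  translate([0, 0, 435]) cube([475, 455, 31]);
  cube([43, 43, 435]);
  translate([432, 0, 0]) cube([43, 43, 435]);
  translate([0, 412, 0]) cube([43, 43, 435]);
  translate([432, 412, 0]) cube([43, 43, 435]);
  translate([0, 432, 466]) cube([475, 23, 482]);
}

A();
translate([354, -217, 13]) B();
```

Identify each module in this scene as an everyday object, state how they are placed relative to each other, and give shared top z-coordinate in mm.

Both tops at z = 961 mm.

A is a picture frame. B is a chair. The chair is beside the picture frame with their tops flush at z = 961. The shared top z-coordinate is 961 mm.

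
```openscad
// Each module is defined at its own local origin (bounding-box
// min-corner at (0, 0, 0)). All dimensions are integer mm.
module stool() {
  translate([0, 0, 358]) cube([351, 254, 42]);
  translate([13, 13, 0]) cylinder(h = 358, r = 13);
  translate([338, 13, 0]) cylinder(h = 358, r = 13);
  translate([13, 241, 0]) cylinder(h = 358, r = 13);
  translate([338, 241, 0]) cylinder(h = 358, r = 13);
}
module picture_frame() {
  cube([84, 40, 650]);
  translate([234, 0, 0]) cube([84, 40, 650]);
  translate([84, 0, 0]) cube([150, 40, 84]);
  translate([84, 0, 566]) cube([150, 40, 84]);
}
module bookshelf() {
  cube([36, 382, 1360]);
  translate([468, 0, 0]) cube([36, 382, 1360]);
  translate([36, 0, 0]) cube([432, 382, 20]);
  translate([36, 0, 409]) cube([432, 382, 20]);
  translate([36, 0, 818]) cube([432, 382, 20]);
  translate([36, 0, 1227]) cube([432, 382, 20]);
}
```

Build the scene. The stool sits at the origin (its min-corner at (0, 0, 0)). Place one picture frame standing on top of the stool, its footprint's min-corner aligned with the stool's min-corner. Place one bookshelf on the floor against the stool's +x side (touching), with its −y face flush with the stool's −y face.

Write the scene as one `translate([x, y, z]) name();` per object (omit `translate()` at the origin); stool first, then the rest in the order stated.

stool();
translate([0, 0, 400]) picture_frame();
translate([351, 0, 0]) bookshelf();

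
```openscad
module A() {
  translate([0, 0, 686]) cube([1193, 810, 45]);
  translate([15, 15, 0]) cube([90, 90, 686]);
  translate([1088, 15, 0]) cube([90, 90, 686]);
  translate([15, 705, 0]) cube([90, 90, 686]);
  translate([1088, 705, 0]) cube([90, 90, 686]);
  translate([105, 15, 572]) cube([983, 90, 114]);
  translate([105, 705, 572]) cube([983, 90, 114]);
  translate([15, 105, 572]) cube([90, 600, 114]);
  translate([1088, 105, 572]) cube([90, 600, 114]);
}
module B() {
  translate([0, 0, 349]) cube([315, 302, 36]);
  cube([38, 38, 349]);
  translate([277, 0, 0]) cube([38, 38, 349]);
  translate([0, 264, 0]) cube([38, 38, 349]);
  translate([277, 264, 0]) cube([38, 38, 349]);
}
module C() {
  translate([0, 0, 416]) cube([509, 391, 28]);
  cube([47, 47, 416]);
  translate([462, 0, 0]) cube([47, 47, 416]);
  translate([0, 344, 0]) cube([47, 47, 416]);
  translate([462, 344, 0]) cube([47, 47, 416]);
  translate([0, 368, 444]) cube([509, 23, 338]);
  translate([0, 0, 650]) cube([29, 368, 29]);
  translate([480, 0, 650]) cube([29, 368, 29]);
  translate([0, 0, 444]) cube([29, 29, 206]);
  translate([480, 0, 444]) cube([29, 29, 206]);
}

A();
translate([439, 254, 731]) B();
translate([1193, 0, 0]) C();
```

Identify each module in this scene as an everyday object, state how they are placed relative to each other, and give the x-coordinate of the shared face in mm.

The table's +x face and the chair's −x face are both at x = 1193 mm.

A is a table. B is a stool. C is a chair. The stool is on top of the table, centred. The chair is against the table's +x side, with their −y faces flush. The x-coordinate of the shared face is 1193 mm.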